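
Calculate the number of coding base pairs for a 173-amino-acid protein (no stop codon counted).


Each amino acid = 1 codon = 3 bp
bp = 173 * 3 = 519 bp

519 bp


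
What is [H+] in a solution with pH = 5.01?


[H+] = 10^(-pH)
[H+] = 10^(-5.01)
[H+] = 9.772e-06 M

9.772e-06 M


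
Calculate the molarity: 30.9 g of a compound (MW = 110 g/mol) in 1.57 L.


C = (mass / MW) / volume
C = (30.9 / 110) / 1.57
C = 0.1789 M

0.1789 M


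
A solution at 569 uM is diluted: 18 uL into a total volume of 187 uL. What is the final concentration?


C2 = C1 * V1 / V2
C2 = 569 * 18 / 187
C2 = 54.7701 uM

54.7701 uM


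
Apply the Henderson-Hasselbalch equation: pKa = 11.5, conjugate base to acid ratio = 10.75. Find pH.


pH = pKa + log10([A-]/[HA])
pH = 11.5 + log10(10.75)
pH = 12.5314

12.5314


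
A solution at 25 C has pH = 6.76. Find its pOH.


pOH = 14 - pH
pOH = 14 - 6.76
pOH = 7.24

7.24


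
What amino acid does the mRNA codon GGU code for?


Standard genetic code lookup.
Codon GGU -> Gly

Gly


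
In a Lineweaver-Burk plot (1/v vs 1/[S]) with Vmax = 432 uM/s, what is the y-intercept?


y-intercept = 1/Vmax
= 1/432
= 0.0023 s/uM

0.0023 s/uM


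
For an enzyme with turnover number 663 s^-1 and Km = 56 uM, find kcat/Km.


Catalytic efficiency = kcat / Km
= 663 / 56
= 11.8393 uM^-1*s^-1

11.8393 uM^-1*s^-1


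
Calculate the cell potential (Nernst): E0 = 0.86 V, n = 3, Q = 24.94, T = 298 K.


E = E0 - (RT/nF) * ln(Q)
E = 0.86 - (8.314 * 298 / (3 * 96485)) * ln(24.94)
E = 0.8325 V

0.8325 V


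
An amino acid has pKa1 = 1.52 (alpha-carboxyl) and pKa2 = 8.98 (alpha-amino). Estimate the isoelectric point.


pI = (pKa1 + pKa2) / 2
pI = (1.52 + 8.98) / 2
pI = 5.25

5.25


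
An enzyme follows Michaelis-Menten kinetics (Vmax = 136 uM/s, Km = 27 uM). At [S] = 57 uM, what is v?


v = Vmax * [S] / (Km + [S])
v = 136 * 57 / (27 + 57)
v = 92.2857 uM/s

92.2857 uM/s


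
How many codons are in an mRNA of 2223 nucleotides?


codons = nucleotides / 3
codons = 2223 / 3 = 741

741


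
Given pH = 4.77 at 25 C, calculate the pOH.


pOH = 14 - pH
pOH = 14 - 4.77
pOH = 9.23

9.23


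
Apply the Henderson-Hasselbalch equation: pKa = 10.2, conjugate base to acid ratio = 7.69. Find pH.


pH = pKa + log10([A-]/[HA])
pH = 10.2 + log10(7.69)
pH = 11.0859

11.0859


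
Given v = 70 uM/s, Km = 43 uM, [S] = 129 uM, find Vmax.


Vmax = v * (Km + [S]) / [S]
Vmax = 70 * (43 + 129) / 129
Vmax = 93.3333 uM/s

93.3333 uM/s


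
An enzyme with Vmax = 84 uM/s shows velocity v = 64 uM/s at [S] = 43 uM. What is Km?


Km = [S] * (Vmax - v) / v
Km = 43 * (84 - 64) / 64
Km = 13.4375 uM

13.4375 uM


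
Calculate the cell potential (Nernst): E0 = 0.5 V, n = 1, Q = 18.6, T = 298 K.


E = E0 - (RT/nF) * ln(Q)
E = 0.5 - (8.314 * 298 / (1 * 96485)) * ln(18.6)
E = 0.4249 V

0.4249 V


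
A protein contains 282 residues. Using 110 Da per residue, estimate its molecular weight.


MW = n_residues * 110 Da
MW = 282 * 110
MW = 31020 Da

31020 Da


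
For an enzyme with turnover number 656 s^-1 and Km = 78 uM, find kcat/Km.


Catalytic efficiency = kcat / Km
= 656 / 78
= 8.4103 uM^-1*s^-1

8.4103 uM^-1*s^-1


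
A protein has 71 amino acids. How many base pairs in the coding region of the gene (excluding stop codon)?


Each amino acid = 1 codon = 3 bp
bp = 71 * 3 = 213 bp

213 bp


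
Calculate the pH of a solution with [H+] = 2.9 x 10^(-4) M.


pH = -log10([H+])
pH = -log10(2.9 x 10^(-4))
pH = 3.5376

3.5376


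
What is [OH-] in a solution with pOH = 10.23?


[OH-] = 10^(-pOH)
[OH-] = 10^(-10.23)
[OH-] = 5.888e-11 M

5.888e-11 M


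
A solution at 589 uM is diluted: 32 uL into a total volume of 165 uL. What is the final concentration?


C2 = C1 * V1 / V2
C2 = 589 * 32 / 165
C2 = 114.2303 uM

114.2303 uM


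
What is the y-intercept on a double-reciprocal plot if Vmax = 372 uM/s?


y-intercept = 1/Vmax
= 1/372
= 0.0027 s/uM

0.0027 s/uM


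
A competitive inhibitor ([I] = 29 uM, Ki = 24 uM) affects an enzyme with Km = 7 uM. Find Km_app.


Km_app = Km * (1 + [I]/Ki)
Km_app = 7 * (1 + 29/24)
Km_app = 15.4583 uM

15.4583 uM


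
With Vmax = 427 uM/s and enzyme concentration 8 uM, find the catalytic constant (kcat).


kcat = Vmax / [E]t
kcat = 427 / 8
kcat = 53.375 s^-1

53.375 s^-1


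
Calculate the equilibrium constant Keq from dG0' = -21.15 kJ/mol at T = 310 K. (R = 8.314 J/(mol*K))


Keq = exp(-dG0 * 1000 / (R * T))
Keq = exp(-(-21.15) * 1000 / (8.314 * 310))
Keq = 3663.3562

3663.3562


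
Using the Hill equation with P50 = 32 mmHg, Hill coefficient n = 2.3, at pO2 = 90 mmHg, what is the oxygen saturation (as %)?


Y = pO2^n / (P50^n + pO2^n)
Y = 90^2.3 / (32^2.3 + 90^2.3)
Y = 91.52%

91.52%


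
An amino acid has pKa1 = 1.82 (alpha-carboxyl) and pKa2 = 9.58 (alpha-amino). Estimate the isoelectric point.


pI = (pKa1 + pKa2) / 2
pI = (1.82 + 9.58) / 2
pI = 5.7

5.7


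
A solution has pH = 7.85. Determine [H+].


[H+] = 10^(-pH)
[H+] = 10^(-7.85)
[H+] = 1.413e-08 M

1.413e-08 M


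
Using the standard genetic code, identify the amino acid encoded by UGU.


Standard genetic code lookup.
Codon UGU -> Cys

Cys


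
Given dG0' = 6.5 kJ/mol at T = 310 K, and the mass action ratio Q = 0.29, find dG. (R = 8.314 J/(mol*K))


dG = dG0' + RT * ln(Q) / 1000
dG = 6.5 + 8.314 * 310 * ln(0.29) / 1000
dG = 3.3096 kJ/mol

3.3096 kJ/mol


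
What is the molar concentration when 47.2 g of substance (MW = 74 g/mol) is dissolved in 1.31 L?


C = (mass / MW) / volume
C = (47.2 / 74) / 1.31
C = 0.4869 M

0.4869 M


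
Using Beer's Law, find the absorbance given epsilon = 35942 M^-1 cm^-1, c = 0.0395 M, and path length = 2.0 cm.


A = epsilon * c * l
A = 35942 * 0.0395 * 2.0
A = 2839.418

2839.418


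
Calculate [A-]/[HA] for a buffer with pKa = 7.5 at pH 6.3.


[A-]/[HA] = 10^(pH - pKa)
= 10^(6.3 - 7.5)
= 0.0631

0.0631


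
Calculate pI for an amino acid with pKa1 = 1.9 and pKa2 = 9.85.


pI = (pKa1 + pKa2) / 2
pI = (1.9 + 9.85) / 2
pI = 5.875

5.875


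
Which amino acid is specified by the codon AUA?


Standard genetic code lookup.
Codon AUA -> Ile

Ile


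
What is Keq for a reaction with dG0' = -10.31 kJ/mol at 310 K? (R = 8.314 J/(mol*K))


Keq = exp(-dG0 * 1000 / (R * T))
Keq = exp(-(-10.31) * 1000 / (8.314 * 310))
Keq = 54.6117

54.6117


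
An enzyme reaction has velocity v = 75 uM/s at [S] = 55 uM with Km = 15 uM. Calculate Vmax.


Vmax = v * (Km + [S]) / [S]
Vmax = 75 * (15 + 55) / 55
Vmax = 95.4545 uM/s

95.4545 uM/s


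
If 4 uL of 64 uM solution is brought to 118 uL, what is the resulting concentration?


C2 = C1 * V1 / V2
C2 = 64 * 4 / 118
C2 = 2.1695 uM

2.1695 uM


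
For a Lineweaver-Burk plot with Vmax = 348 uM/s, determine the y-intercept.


y-intercept = 1/Vmax
= 1/348
= 0.0029 s/uM

0.0029 s/uM


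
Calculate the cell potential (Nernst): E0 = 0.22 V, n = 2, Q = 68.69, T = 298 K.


E = E0 - (RT/nF) * ln(Q)
E = 0.22 - (8.314 * 298 / (2 * 96485)) * ln(68.69)
E = 0.1657 V

0.1657 V


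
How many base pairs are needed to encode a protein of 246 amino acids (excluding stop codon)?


Each amino acid = 1 codon = 3 bp
bp = 246 * 3 = 738 bp

738 bp


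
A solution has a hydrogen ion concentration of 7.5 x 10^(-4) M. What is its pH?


pH = -log10([H+])
pH = -log10(7.5 x 10^(-4))
pH = 3.1249

3.1249


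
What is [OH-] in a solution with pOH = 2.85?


[OH-] = 10^(-pOH)
[OH-] = 10^(-2.85)
[OH-] = 0.0014 M

0.0014 M


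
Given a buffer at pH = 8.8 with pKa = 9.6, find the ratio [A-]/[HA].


[A-]/[HA] = 10^(pH - pKa)
= 10^(8.8 - 9.6)
= 0.1585

0.1585


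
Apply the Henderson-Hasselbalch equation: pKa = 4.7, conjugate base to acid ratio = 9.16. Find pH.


pH = pKa + log10([A-]/[HA])
pH = 4.7 + log10(9.16)
pH = 5.6619

5.6619


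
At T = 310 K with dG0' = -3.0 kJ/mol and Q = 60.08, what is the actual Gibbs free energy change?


dG = dG0' + RT * ln(Q) / 1000
dG = -3.0 + 8.314 * 310 * ln(60.08) / 1000
dG = 7.556 kJ/mol

7.556 kJ/mol


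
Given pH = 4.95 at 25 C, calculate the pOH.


pOH = 14 - pH
pOH = 14 - 4.95
pOH = 9.05

9.05


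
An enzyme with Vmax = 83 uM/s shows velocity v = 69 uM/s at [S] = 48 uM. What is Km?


Km = [S] * (Vmax - v) / v
Km = 48 * (83 - 69) / 69
Km = 9.7391 uM

9.7391 uM


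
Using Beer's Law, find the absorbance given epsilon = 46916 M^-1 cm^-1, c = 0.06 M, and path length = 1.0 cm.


A = epsilon * c * l
A = 46916 * 0.06 * 1.0
A = 2814.96

2814.96


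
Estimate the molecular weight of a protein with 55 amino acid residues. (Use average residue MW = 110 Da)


MW = n_residues * 110 Da
MW = 55 * 110
MW = 6050 Da

6050 Da


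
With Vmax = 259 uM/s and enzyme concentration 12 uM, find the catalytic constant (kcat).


kcat = Vmax / [E]t
kcat = 259 / 12
kcat = 21.5833 s^-1

21.5833 s^-1


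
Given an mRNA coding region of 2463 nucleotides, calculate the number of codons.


codons = nucleotides / 3
codons = 2463 / 3 = 821

821


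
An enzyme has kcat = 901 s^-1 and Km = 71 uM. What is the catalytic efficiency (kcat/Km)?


Catalytic efficiency = kcat / Km
= 901 / 71
= 12.6901 uM^-1*s^-1

12.6901 uM^-1*s^-1


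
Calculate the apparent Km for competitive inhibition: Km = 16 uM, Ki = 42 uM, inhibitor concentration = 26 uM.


Km_app = Km * (1 + [I]/Ki)
Km_app = 16 * (1 + 26/42)
Km_app = 25.9048 uM

25.9048 uM


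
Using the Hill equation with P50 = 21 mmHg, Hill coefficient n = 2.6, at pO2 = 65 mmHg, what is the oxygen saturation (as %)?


Y = pO2^n / (P50^n + pO2^n)
Y = 65^2.6 / (21^2.6 + 65^2.6)
Y = 94.97%

94.97%


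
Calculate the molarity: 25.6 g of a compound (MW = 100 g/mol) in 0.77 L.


C = (mass / MW) / volume
C = (25.6 / 100) / 0.77
C = 0.3325 M

0.3325 M


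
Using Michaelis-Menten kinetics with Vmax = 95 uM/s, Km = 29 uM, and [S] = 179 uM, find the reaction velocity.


v = Vmax * [S] / (Km + [S])
v = 95 * 179 / (29 + 179)
v = 81.7548 uM/s

81.7548 uM/s


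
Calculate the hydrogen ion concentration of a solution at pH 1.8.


[H+] = 10^(-pH)
[H+] = 10^(-1.8)
[H+] = 0.0158 M

0.0158 M


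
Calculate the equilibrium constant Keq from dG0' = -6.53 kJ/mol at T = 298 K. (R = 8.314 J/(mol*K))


Keq = exp(-dG0 * 1000 / (R * T))
Keq = exp(-(-6.53) * 1000 / (8.314 * 298))
Keq = 13.9523

13.9523


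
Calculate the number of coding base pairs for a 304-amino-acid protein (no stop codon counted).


Each amino acid = 1 codon = 3 bp
bp = 304 * 3 = 912 bp

912 bp


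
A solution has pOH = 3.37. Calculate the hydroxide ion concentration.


[OH-] = 10^(-pOH)
[OH-] = 10^(-3.37)
[OH-] = 4.266e-04 M

4.266e-04 M


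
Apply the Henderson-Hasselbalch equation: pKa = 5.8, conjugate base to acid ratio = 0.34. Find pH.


pH = pKa + log10([A-]/[HA])
pH = 5.8 + log10(0.34)
pH = 5.3315

5.3315


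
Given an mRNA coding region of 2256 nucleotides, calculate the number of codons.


codons = nucleotides / 3
codons = 2256 / 3 = 752

752


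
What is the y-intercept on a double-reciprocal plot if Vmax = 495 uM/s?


y-intercept = 1/Vmax
= 1/495
= 0.002 s/uM

0.002 s/uM


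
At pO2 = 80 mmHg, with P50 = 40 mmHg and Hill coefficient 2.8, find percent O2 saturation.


Y = pO2^n / (P50^n + pO2^n)
Y = 80^2.8 / (40^2.8 + 80^2.8)
Y = 87.44%

87.44%


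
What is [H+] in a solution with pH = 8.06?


[H+] = 10^(-pH)
[H+] = 10^(-8.06)
[H+] = 8.710e-09 M

8.710e-09 M


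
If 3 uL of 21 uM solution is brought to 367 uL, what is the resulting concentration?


C2 = C1 * V1 / V2
C2 = 21 * 3 / 367
C2 = 0.1717 uM

0.1717 uM


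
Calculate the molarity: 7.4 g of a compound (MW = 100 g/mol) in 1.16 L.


C = (mass / MW) / volume
C = (7.4 / 100) / 1.16
C = 0.0638 M

0.0638 M


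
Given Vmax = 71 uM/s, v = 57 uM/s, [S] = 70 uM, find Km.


Km = [S] * (Vmax - v) / v
Km = 70 * (71 - 57) / 57
Km = 17.193 uM

17.193 uM


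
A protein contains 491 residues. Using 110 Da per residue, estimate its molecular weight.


MW = n_residues * 110 Da
MW = 491 * 110
MW = 54010 Da

54010 Da


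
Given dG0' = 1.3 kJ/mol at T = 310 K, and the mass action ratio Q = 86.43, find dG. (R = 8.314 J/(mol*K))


dG = dG0' + RT * ln(Q) / 1000
dG = 1.3 + 8.314 * 310 * ln(86.43) / 1000
dG = 12.7932 kJ/mol

12.7932 kJ/mol


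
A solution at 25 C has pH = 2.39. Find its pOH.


pOH = 14 - pH
pOH = 14 - 2.39
pOH = 11.61

11.61


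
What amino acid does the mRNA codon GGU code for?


Standard genetic code lookup.
Codon GGU -> Gly

Gly


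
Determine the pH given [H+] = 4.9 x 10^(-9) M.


pH = -log10([H+])
pH = -log10(4.9 x 10^(-9))
pH = 8.3098

8.3098


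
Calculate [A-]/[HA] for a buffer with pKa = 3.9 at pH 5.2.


[A-]/[HA] = 10^(pH - pKa)
= 10^(5.2 - 3.9)
= 19.9526

19.9526


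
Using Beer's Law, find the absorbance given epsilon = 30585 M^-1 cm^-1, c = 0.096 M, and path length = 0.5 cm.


A = epsilon * c * l
A = 30585 * 0.096 * 0.5
A = 1468.08

1468.08


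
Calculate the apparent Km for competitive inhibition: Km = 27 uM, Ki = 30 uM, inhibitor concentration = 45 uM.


Km_app = Km * (1 + [I]/Ki)
Km_app = 27 * (1 + 45/30)
Km_app = 67.5 uM

67.5 uM


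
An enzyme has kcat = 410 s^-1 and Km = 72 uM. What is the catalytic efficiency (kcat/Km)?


Catalytic efficiency = kcat / Km
= 410 / 72
= 5.6944 uM^-1*s^-1

5.6944 uM^-1*s^-1


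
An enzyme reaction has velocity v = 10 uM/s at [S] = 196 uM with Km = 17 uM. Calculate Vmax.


Vmax = v * (Km + [S]) / [S]
Vmax = 10 * (17 + 196) / 196
Vmax = 10.8673 uM/s

10.8673 uM/s


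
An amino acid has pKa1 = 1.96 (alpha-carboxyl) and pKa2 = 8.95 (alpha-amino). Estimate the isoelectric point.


pI = (pKa1 + pKa2) / 2
pI = (1.96 + 8.95) / 2
pI = 5.455

5.455


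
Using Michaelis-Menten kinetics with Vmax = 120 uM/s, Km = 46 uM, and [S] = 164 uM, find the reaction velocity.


v = Vmax * [S] / (Km + [S])
v = 120 * 164 / (46 + 164)
v = 93.7143 uM/s

93.7143 uM/s


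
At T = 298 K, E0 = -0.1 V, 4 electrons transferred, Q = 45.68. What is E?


E = E0 - (RT/nF) * ln(Q)
E = -0.1 - (8.314 * 298 / (4 * 96485)) * ln(45.68)
E = -0.1245 V

-0.1245 V


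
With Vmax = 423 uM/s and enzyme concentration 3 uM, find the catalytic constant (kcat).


kcat = Vmax / [E]t
kcat = 423 / 3
kcat = 141.0 s^-1

141.0 s^-1


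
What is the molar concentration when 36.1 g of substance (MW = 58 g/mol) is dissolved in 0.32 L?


C = (mass / MW) / volume
C = (36.1 / 58) / 0.32
C = 1.945 M

1.945 M


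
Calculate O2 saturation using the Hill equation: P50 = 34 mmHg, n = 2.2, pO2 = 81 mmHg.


Y = pO2^n / (P50^n + pO2^n)
Y = 81^2.2 / (34^2.2 + 81^2.2)
Y = 87.1%

87.1%


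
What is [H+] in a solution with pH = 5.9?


[H+] = 10^(-pH)
[H+] = 10^(-5.9)
[H+] = 1.259e-06 M

1.259e-06 M


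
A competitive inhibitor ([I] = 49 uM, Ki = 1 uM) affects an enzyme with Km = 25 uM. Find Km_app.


Km_app = Km * (1 + [I]/Ki)
Km_app = 25 * (1 + 49/1)
Km_app = 1250.0 uM

1250.0 uM


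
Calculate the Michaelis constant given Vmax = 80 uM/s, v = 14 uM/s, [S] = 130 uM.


Km = [S] * (Vmax - v) / v
Km = 130 * (80 - 14) / 14
Km = 612.8571 uM

612.8571 uM


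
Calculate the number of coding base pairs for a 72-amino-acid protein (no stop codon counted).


Each amino acid = 1 codon = 3 bp
bp = 72 * 3 = 216 bp

216 bp


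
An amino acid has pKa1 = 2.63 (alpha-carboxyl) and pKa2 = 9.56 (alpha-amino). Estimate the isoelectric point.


pI = (pKa1 + pKa2) / 2
pI = (2.63 + 9.56) / 2
pI = 6.095

6.095


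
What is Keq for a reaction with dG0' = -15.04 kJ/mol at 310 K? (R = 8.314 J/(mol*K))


Keq = exp(-dG0 * 1000 / (R * T))
Keq = exp(-(-15.04) * 1000 / (8.314 * 310))
Keq = 342.2268

342.2268


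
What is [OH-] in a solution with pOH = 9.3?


[OH-] = 10^(-pOH)
[OH-] = 10^(-9.3)
[OH-] = 5.012e-10 M

5.012e-10 M


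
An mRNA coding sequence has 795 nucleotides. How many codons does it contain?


codons = nucleotides / 3
codons = 795 / 3 = 265

265


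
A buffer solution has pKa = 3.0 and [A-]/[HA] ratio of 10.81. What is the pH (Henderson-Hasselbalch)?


pH = pKa + log10([A-]/[HA])
pH = 3.0 + log10(10.81)
pH = 4.0338

4.0338


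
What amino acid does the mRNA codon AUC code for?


Standard genetic code lookup.
Codon AUC -> Ile

Ile


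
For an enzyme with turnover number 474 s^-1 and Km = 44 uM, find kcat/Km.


Catalytic efficiency = kcat / Km
= 474 / 44
= 10.7727 uM^-1*s^-1

10.7727 uM^-1*s^-1


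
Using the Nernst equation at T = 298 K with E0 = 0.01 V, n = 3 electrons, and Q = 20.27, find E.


E = E0 - (RT/nF) * ln(Q)
E = 0.01 - (8.314 * 298 / (3 * 96485)) * ln(20.27)
E = -0.0158 V

-0.0158 V


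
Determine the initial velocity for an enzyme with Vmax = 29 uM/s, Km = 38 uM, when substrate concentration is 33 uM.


v = Vmax * [S] / (Km + [S])
v = 29 * 33 / (38 + 33)
v = 13.4789 uM/s

13.4789 uM/s


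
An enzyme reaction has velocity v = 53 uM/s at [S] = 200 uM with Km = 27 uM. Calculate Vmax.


Vmax = v * (Km + [S]) / [S]
Vmax = 53 * (27 + 200) / 200
Vmax = 60.155 uM/s

60.155 uM/s


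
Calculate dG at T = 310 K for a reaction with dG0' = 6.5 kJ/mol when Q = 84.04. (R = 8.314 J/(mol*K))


dG = dG0' + RT * ln(Q) / 1000
dG = 6.5 + 8.314 * 310 * ln(84.04) / 1000
dG = 17.9209 kJ/mol

17.9209 kJ/mol


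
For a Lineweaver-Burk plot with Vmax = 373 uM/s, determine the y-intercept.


y-intercept = 1/Vmax
= 1/373
= 0.0027 s/uM

0.0027 s/uM


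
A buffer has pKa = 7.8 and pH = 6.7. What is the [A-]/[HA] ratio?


[A-]/[HA] = 10^(pH - pKa)
= 10^(6.7 - 7.8)
= 0.0794

0.0794


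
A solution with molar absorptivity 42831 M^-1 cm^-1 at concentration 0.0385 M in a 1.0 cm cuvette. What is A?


A = epsilon * c * l
A = 42831 * 0.0385 * 1.0
A = 1648.9935

1648.9935


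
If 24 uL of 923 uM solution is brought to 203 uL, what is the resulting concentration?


C2 = C1 * V1 / V2
C2 = 923 * 24 / 203
C2 = 109.1232 uM

109.1232 uM


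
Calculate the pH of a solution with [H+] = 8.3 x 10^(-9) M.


pH = -log10([H+])
pH = -log10(8.3 x 10^(-9))
pH = 8.0809

8.0809


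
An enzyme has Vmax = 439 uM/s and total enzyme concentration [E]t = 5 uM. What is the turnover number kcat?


kcat = Vmax / [E]t
kcat = 439 / 5
kcat = 87.8 s^-1

87.8 s^-1


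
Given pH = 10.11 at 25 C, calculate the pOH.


pOH = 14 - pH
pOH = 14 - 10.11
pOH = 3.89

3.89


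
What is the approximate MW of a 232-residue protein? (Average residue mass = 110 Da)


MW = n_residues * 110 Da
MW = 232 * 110
MW = 25520 Da

25520 Da


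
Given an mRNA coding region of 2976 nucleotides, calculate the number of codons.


codons = nucleotides / 3
codons = 2976 / 3 = 992

992


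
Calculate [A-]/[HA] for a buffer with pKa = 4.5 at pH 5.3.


[A-]/[HA] = 10^(pH - pKa)
= 10^(5.3 - 4.5)
= 6.3096

6.3096


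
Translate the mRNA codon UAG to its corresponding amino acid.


Standard genetic code lookup.
Codon UAG -> Stop

Stop


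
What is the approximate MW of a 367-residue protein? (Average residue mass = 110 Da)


MW = n_residues * 110 Da
MW = 367 * 110
MW = 40370 Da

40370 Da


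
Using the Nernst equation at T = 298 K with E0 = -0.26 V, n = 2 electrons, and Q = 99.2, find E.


E = E0 - (RT/nF) * ln(Q)
E = -0.26 - (8.314 * 298 / (2 * 96485)) * ln(99.2)
E = -0.319 V

-0.319 V


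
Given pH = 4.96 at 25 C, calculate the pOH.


pOH = 14 - pH
pOH = 14 - 4.96
pOH = 9.04

9.04


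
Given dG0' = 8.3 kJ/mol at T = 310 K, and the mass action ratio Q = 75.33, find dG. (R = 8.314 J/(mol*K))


dG = dG0' + RT * ln(Q) / 1000
dG = 8.3 + 8.314 * 310 * ln(75.33) / 1000
dG = 19.439 kJ/mol

19.439 kJ/mol


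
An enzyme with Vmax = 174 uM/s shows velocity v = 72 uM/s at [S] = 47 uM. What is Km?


Km = [S] * (Vmax - v) / v
Km = 47 * (174 - 72) / 72
Km = 66.5833 uM

66.5833 uM


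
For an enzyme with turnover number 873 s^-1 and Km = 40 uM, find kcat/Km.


Catalytic efficiency = kcat / Km
= 873 / 40
= 21.825 uM^-1*s^-1

21.825 uM^-1*s^-1


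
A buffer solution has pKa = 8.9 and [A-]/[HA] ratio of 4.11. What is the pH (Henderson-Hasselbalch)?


pH = pKa + log10([A-]/[HA])
pH = 8.9 + log10(4.11)
pH = 9.5138

9.5138


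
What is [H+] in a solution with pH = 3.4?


[H+] = 10^(-pH)
[H+] = 10^(-3.4)
[H+] = 3.981e-04 M

3.981e-04 M


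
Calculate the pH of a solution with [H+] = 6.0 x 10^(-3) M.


pH = -log10([H+])
pH = -log10(6.0 x 10^(-3))
pH = 2.2218

2.2218


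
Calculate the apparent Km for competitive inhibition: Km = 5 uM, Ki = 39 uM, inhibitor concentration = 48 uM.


Km_app = Km * (1 + [I]/Ki)
Km_app = 5 * (1 + 48/39)
Km_app = 11.1538 uM

11.1538 uM


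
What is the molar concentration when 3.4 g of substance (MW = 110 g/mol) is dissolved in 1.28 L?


C = (mass / MW) / volume
C = (3.4 / 110) / 1.28
C = 0.0241 M

0.0241 M


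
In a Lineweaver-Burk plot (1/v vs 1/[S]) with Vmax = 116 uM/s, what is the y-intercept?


y-intercept = 1/Vmax
= 1/116
= 0.0086 s/uM

0.0086 s/uM


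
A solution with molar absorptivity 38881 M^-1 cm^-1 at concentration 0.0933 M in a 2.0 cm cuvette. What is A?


A = epsilon * c * l
A = 38881 * 0.0933 * 2.0
A = 7255.1946

7255.1946


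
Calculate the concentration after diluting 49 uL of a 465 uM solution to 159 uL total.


C2 = C1 * V1 / V2
C2 = 465 * 49 / 159
C2 = 143.3019 uM

143.3019 uM


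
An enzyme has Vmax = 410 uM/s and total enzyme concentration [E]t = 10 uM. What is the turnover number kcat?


kcat = Vmax / [E]t
kcat = 410 / 10
kcat = 41.0 s^-1

41.0 s^-1


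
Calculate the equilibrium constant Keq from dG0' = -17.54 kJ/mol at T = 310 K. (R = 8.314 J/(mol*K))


Keq = exp(-dG0 * 1000 / (R * T))
Keq = exp(-(-17.54) * 1000 / (8.314 * 310))
Keq = 902.7685

902.7685


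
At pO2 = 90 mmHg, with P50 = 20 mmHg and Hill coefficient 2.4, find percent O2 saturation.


Y = pO2^n / (P50^n + pO2^n)
Y = 90^2.4 / (20^2.4 + 90^2.4)
Y = 97.37%

97.37%


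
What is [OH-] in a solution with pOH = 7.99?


[OH-] = 10^(-pOH)
[OH-] = 10^(-7.99)
[OH-] = 1.023e-08 M

1.023e-08 M


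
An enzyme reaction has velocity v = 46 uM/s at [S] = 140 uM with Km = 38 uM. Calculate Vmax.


Vmax = v * (Km + [S]) / [S]
Vmax = 46 * (38 + 140) / 140
Vmax = 58.4857 uM/s

58.4857 uM/s


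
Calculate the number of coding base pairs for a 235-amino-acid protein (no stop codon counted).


Each amino acid = 1 codon = 3 bp
bp = 235 * 3 = 705 bp

705 bp


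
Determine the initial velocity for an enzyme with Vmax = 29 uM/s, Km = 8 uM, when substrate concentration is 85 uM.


v = Vmax * [S] / (Km + [S])
v = 29 * 85 / (8 + 85)
v = 26.5054 uM/s

26.5054 uM/s


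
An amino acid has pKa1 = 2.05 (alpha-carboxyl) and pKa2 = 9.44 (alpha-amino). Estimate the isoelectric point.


pI = (pKa1 + pKa2) / 2
pI = (2.05 + 9.44) / 2
pI = 5.745

5.745


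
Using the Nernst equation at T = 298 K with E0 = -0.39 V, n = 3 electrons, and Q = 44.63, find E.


E = E0 - (RT/nF) * ln(Q)
E = -0.39 - (8.314 * 298 / (3 * 96485)) * ln(44.63)
E = -0.4225 V

-0.4225 V


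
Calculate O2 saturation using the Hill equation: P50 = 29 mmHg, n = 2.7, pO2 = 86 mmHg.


Y = pO2^n / (P50^n + pO2^n)
Y = 86^2.7 / (29^2.7 + 86^2.7)
Y = 94.96%

94.96%


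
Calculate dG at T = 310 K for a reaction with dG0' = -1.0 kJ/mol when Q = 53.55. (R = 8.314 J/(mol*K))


dG = dG0' + RT * ln(Q) / 1000
dG = -1.0 + 8.314 * 310 * ln(53.55) / 1000
dG = 9.2594 kJ/mol

9.2594 kJ/mol


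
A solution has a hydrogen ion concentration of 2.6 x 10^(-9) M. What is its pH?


pH = -log10([H+])
pH = -log10(2.6 x 10^(-9))
pH = 8.585

8.585


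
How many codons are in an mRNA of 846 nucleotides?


codons = nucleotides / 3
codons = 846 / 3 = 282

282


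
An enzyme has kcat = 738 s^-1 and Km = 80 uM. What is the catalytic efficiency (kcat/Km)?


Catalytic efficiency = kcat / Km
= 738 / 80
= 9.225 uM^-1*s^-1

9.225 uM^-1*s^-1


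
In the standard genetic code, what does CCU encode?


Standard genetic code lookup.
Codon CCU -> Pro

Pro


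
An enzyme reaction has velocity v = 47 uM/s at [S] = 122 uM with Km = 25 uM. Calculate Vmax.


Vmax = v * (Km + [S]) / [S]
Vmax = 47 * (25 + 122) / 122
Vmax = 56.6311 uM/s

56.6311 uM/s


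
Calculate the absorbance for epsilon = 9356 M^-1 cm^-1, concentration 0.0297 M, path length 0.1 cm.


A = epsilon * c * l
A = 9356 * 0.0297 * 0.1
A = 27.7873

27.7873


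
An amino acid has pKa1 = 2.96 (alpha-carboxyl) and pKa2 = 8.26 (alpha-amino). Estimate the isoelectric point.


pI = (pKa1 + pKa2) / 2
pI = (2.96 + 8.26) / 2
pI = 5.61

5.61


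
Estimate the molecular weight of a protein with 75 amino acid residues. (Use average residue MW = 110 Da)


MW = n_residues * 110 Da
MW = 75 * 110
MW = 8250 Da

8250 Da


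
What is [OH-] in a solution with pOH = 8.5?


[OH-] = 10^(-pOH)
[OH-] = 10^(-8.5)
[OH-] = 3.162e-09 M

3.162e-09 M


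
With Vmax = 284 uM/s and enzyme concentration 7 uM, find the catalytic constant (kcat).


kcat = Vmax / [E]t
kcat = 284 / 7
kcat = 40.5714 s^-1

40.5714 s^-1


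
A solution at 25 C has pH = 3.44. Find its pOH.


pOH = 14 - pH
pOH = 14 - 3.44
pOH = 10.56

10.56


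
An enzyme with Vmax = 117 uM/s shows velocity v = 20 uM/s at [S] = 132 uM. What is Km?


Km = [S] * (Vmax - v) / v
Km = 132 * (117 - 20) / 20
Km = 640.2 uM

640.2 uM


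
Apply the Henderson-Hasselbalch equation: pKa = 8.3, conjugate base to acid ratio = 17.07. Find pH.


pH = pKa + log10([A-]/[HA])
pH = 8.3 + log10(17.07)
pH = 9.5322

9.5322


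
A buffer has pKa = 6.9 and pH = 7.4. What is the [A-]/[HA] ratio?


[A-]/[HA] = 10^(pH - pKa)
= 10^(7.4 - 6.9)
= 3.1623

3.1623


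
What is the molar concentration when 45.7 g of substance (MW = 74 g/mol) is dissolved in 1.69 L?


C = (mass / MW) / volume
C = (45.7 / 74) / 1.69
C = 0.3654 M

0.3654 M


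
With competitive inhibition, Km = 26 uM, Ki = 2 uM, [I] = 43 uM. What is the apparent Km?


Km_app = Km * (1 + [I]/Ki)
Km_app = 26 * (1 + 43/2)
Km_app = 585.0 uM

585.0 uM


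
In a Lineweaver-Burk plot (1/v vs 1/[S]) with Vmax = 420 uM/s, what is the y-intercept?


y-intercept = 1/Vmax
= 1/420
= 0.0024 s/uM

0.0024 s/uM


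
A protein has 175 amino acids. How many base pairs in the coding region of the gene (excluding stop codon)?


Each amino acid = 1 codon = 3 bp
bp = 175 * 3 = 525 bp

525 bp


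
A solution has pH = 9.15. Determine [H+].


[H+] = 10^(-pH)
[H+] = 10^(-9.15)
[H+] = 7.079e-10 M

7.079e-10 M


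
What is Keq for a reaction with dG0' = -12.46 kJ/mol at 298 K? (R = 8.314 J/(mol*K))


Keq = exp(-dG0 * 1000 / (R * T))
Keq = exp(-(-12.46) * 1000 / (8.314 * 298))
Keq = 152.7981

152.7981


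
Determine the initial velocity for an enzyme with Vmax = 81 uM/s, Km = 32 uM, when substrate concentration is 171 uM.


v = Vmax * [S] / (Km + [S])
v = 81 * 171 / (32 + 171)
v = 68.2315 uM/s

68.2315 uM/s


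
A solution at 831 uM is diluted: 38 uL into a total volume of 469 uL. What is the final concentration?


C2 = C1 * V1 / V2
C2 = 831 * 38 / 469
C2 = 67.3305 uM

67.3305 uM


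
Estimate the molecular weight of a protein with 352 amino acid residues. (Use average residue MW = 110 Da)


MW = n_residues * 110 Da
MW = 352 * 110
MW = 38720 Da

38720 Da


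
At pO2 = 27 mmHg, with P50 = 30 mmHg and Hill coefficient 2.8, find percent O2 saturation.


Y = pO2^n / (P50^n + pO2^n)
Y = 27^2.8 / (30^2.8 + 27^2.8)
Y = 42.68%

42.68%


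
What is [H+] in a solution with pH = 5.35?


[H+] = 10^(-pH)
[H+] = 10^(-5.35)
[H+] = 4.467e-06 M

4.467e-06 M


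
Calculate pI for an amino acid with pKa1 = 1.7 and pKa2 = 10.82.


pI = (pKa1 + pKa2) / 2
pI = (1.7 + 10.82) / 2
pI = 6.26

6.26


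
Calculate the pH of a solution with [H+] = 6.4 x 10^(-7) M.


pH = -log10([H+])
pH = -log10(6.4 x 10^(-7))
pH = 6.1938

6.1938


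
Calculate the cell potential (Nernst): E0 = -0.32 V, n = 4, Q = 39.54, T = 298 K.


E = E0 - (RT/nF) * ln(Q)
E = -0.32 - (8.314 * 298 / (4 * 96485)) * ln(39.54)
E = -0.3436 V

-0.3436 V


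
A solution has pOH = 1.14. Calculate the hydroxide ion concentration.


[OH-] = 10^(-pOH)
[OH-] = 10^(-1.14)
[OH-] = 0.0724 M

0.0724 M


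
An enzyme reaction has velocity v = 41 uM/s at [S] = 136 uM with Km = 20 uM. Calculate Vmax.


Vmax = v * (Km + [S]) / [S]
Vmax = 41 * (20 + 136) / 136
Vmax = 47.0294 uM/s

47.0294 uM/s


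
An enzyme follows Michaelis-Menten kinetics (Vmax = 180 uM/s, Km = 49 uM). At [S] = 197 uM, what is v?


v = Vmax * [S] / (Km + [S])
v = 180 * 197 / (49 + 197)
v = 144.1463 uM/s

144.1463 uM/s


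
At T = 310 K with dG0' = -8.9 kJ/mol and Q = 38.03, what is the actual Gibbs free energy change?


dG = dG0' + RT * ln(Q) / 1000
dG = -8.9 + 8.314 * 310 * ln(38.03) / 1000
dG = 0.4773 kJ/mol

0.4773 kJ/mol


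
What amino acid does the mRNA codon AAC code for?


Standard genetic code lookup.
Codon AAC -> Asn

Asn


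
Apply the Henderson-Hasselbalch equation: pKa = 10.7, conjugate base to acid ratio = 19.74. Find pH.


pH = pKa + log10([A-]/[HA])
pH = 10.7 + log10(19.74)
pH = 11.9953

11.9953


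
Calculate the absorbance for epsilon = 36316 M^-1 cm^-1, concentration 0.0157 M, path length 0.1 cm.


A = epsilon * c * l
A = 36316 * 0.0157 * 0.1
A = 57.0161

57.0161


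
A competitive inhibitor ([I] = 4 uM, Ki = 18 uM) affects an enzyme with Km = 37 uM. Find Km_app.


Km_app = Km * (1 + [I]/Ki)
Km_app = 37 * (1 + 4/18)
Km_app = 45.2222 uM

45.2222 uM


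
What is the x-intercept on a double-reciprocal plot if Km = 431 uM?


x-intercept = -1/Km
= -1/431
= -0.0023 1/uM

-0.0023 1/uM


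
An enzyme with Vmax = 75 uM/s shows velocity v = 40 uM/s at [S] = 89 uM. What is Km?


Km = [S] * (Vmax - v) / v
Km = 89 * (75 - 40) / 40
Km = 77.875 uM

77.875 uM


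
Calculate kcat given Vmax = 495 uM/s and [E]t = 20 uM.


kcat = Vmax / [E]t
kcat = 495 / 20
kcat = 24.75 s^-1

24.75 s^-1


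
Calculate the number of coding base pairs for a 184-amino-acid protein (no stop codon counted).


Each amino acid = 1 codon = 3 bp
bp = 184 * 3 = 552 bp

552 bp


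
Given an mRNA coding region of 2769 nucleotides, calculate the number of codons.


codons = nucleotides / 3
codons = 2769 / 3 = 923

923


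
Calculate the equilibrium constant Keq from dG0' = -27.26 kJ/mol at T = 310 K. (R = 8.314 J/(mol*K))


Keq = exp(-dG0 * 1000 / (R * T))
Keq = exp(-(-27.26) * 1000 / (8.314 * 310))
Keq = 39214.2795

39214.2795


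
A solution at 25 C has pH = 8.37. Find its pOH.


pOH = 14 - pH
pOH = 14 - 8.37
pOH = 5.63

5.63


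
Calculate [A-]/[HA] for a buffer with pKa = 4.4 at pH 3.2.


[A-]/[HA] = 10^(pH - pKa)
= 10^(3.2 - 4.4)
= 0.0631

0.0631


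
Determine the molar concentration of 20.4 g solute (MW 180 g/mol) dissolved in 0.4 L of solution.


C = (mass / MW) / volume
C = (20.4 / 180) / 0.4
C = 0.2833 M

0.2833 M


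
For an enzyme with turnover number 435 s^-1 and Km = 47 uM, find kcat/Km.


Catalytic efficiency = kcat / Km
= 435 / 47
= 9.2553 uM^-1*s^-1

9.2553 uM^-1*s^-1


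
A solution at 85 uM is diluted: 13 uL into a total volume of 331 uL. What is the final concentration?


C2 = C1 * V1 / V2
C2 = 85 * 13 / 331
C2 = 3.3384 uM

3.3384 uM


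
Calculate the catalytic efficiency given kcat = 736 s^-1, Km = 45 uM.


Catalytic efficiency = kcat / Km
= 736 / 45
= 16.3556 uM^-1*s^-1

16.3556 uM^-1*s^-1


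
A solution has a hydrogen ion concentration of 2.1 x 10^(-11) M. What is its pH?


pH = -log10([H+])
pH = -log10(2.1 x 10^(-11))
pH = 10.6778

10.6778


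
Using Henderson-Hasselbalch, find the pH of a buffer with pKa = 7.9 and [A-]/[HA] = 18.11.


pH = pKa + log10([A-]/[HA])
pH = 7.9 + log10(18.11)
pH = 9.1579

9.1579


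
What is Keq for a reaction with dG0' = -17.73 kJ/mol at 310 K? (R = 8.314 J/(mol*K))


Keq = exp(-dG0 * 1000 / (R * T))
Keq = exp(-(-17.73) * 1000 / (8.314 * 310))
Keq = 971.8345

971.8345


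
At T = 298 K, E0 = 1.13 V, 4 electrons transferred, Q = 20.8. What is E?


E = E0 - (RT/nF) * ln(Q)
E = 1.13 - (8.314 * 298 / (4 * 96485)) * ln(20.8)
E = 1.1105 V

1.1105 V


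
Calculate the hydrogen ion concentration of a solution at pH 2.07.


[H+] = 10^(-pH)
[H+] = 10^(-2.07)
[H+] = 0.0085 M

0.0085 M


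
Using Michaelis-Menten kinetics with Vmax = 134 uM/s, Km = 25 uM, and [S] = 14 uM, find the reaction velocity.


v = Vmax * [S] / (Km + [S])
v = 134 * 14 / (25 + 14)
v = 48.1026 uM/s

48.1026 uM/s


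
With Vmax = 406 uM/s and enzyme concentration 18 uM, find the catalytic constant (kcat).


kcat = Vmax / [E]t
kcat = 406 / 18
kcat = 22.5556 s^-1

22.5556 s^-1


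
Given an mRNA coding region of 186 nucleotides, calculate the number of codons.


codons = nucleotides / 3
codons = 186 / 3 = 62

62


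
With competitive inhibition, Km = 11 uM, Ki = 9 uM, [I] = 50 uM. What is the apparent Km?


Km_app = Km * (1 + [I]/Ki)
Km_app = 11 * (1 + 50/9)
Km_app = 72.1111 uM

72.1111 uM


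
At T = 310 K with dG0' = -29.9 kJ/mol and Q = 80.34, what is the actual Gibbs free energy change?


dG = dG0' + RT * ln(Q) / 1000
dG = -29.9 + 8.314 * 310 * ln(80.34) / 1000
dG = -18.5951 kJ/mol

-18.5951 kJ/mol


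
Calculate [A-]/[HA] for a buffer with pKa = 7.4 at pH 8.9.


[A-]/[HA] = 10^(pH - pKa)
= 10^(8.9 - 7.4)
= 31.6228

31.6228


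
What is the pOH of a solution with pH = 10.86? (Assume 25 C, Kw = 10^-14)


pOH = 14 - pH
pOH = 14 - 10.86
pOH = 3.14

3.14


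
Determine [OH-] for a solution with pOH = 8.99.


[OH-] = 10^(-pOH)
[OH-] = 10^(-8.99)
[OH-] = 1.023e-09 M

1.023e-09 M


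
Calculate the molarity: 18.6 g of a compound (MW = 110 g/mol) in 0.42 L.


C = (mass / MW) / volume
C = (18.6 / 110) / 0.42
C = 0.4026 M

0.4026 M


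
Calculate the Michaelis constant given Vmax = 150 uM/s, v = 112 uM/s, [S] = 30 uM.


Km = [S] * (Vmax - v) / v
Km = 30 * (150 - 112) / 112
Km = 10.1786 uM

10.1786 uM


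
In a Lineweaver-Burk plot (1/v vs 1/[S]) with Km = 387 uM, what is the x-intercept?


x-intercept = -1/Km
= -1/387
= -0.0026 1/uM

-0.0026 1/uM


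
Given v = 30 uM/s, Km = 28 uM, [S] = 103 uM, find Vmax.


Vmax = v * (Km + [S]) / [S]
Vmax = 30 * (28 + 103) / 103
Vmax = 38.1553 uM/s

38.1553 uM/s


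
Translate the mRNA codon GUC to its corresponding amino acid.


Standard genetic code lookup.
Codon GUC -> Val

Val


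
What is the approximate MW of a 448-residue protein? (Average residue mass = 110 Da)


MW = n_residues * 110 Da
MW = 448 * 110
MW = 49280 Da

49280 Da


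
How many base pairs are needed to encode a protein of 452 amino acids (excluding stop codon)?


Each amino acid = 1 codon = 3 bp
bp = 452 * 3 = 1356 bp

1356 bp


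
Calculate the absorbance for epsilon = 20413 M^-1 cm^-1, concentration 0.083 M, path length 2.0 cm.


A = epsilon * c * l
A = 20413 * 0.083 * 2.0
A = 3388.558

3388.558


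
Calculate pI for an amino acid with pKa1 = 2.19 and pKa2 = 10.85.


pI = (pKa1 + pKa2) / 2
pI = (2.19 + 10.85) / 2
pI = 6.52

6.52


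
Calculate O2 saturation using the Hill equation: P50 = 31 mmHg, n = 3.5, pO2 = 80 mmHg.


Y = pO2^n / (P50^n + pO2^n)
Y = 80^3.5 / (31^3.5 + 80^3.5)
Y = 96.5%

96.5%


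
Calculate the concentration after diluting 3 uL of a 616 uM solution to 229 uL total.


C2 = C1 * V1 / V2
C2 = 616 * 3 / 229
C2 = 8.0699 uM

8.0699 uM


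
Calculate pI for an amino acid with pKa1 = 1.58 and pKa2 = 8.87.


pI = (pKa1 + pKa2) / 2
pI = (1.58 + 8.87) / 2
pI = 5.225

5.225


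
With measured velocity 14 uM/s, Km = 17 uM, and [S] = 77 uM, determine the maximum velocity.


Vmax = v * (Km + [S]) / [S]
Vmax = 14 * (17 + 77) / 77
Vmax = 17.0909 uM/s

17.0909 uM/s


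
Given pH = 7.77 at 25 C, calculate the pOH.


pOH = 14 - pH
pOH = 14 - 7.77
pOH = 6.23

6.23


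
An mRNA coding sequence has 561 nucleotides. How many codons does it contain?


codons = nucleotides / 3
codons = 561 / 3 = 187

187


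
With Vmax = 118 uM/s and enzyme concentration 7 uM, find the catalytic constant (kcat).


kcat = Vmax / [E]t
kcat = 118 / 7
kcat = 16.8571 s^-1

16.8571 s^-1


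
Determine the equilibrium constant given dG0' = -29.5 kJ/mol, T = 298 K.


Keq = exp(-dG0 * 1000 / (R * T))
Keq = exp(-(-29.5) * 1000 / (8.314 * 298))
Keq = 148274.1864

148274.1864


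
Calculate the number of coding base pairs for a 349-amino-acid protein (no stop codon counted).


Each amino acid = 1 codon = 3 bp
bp = 349 * 3 = 1047 bp

1047 bp


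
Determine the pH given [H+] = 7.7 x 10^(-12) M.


pH = -log10([H+])
pH = -log10(7.7 x 10^(-12))
pH = 11.1135

11.1135


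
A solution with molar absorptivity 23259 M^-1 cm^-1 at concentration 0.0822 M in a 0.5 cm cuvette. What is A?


A = epsilon * c * l
A = 23259 * 0.0822 * 0.5
A = 955.9449

955.9449


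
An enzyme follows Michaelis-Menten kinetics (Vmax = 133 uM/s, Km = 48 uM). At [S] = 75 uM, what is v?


v = Vmax * [S] / (Km + [S])
v = 133 * 75 / (48 + 75)
v = 81.0976 uM/s

81.0976 uM/s


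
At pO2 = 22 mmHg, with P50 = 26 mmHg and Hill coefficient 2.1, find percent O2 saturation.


Y = pO2^n / (P50^n + pO2^n)
Y = 22^2.1 / (26^2.1 + 22^2.1)
Y = 41.32%

41.32%


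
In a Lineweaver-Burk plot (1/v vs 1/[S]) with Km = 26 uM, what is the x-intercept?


x-intercept = -1/Km
= -1/26
= -0.0385 1/uM

-0.0385 1/uM


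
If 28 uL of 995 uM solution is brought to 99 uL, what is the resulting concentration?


C2 = C1 * V1 / V2
C2 = 995 * 28 / 99
C2 = 281.4141 uM

281.4141 uM


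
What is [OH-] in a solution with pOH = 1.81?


[OH-] = 10^(-pOH)
[OH-] = 10^(-1.81)
[OH-] = 0.0155 M

0.0155 M


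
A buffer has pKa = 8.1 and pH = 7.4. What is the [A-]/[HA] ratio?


[A-]/[HA] = 10^(pH - pKa)
= 10^(7.4 - 8.1)
= 0.1995

0.1995


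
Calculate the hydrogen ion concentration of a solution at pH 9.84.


[H+] = 10^(-pH)
[H+] = 10^(-9.84)
[H+] = 1.445e-10 M

1.445e-10 M


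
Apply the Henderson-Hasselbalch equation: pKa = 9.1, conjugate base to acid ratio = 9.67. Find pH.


pH = pKa + log10([A-]/[HA])
pH = 9.1 + log10(9.67)
pH = 10.0854

10.0854


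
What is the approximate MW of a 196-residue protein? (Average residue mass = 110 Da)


MW = n_residues * 110 Da
MW = 196 * 110
MW = 21560 Da

21560 Da


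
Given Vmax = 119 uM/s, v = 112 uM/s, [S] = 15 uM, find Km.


Km = [S] * (Vmax - v) / v
Km = 15 * (119 - 112) / 112
Km = 0.9375 uM

0.9375 uM


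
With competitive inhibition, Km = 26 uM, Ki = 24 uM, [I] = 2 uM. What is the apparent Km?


Km_app = Km * (1 + [I]/Ki)
Km_app = 26 * (1 + 2/24)
Km_app = 28.1667 uM

28.1667 uM


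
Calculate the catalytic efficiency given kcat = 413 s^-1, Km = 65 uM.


Catalytic efficiency = kcat / Km
= 413 / 65
= 6.3538 uM^-1*s^-1

6.3538 uM^-1*s^-1


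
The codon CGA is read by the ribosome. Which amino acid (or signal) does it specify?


Standard genetic code lookup.
Codon CGA -> Arg

Arg


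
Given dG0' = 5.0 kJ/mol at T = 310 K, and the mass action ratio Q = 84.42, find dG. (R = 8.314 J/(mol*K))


dG = dG0' + RT * ln(Q) / 1000
dG = 5.0 + 8.314 * 310 * ln(84.42) / 1000
dG = 16.4326 kJ/mol

16.4326 kJ/mol


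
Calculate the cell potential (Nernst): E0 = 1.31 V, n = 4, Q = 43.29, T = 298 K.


E = E0 - (RT/nF) * ln(Q)
E = 1.31 - (8.314 * 298 / (4 * 96485)) * ln(43.29)
E = 1.2858 V

1.2858 V
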